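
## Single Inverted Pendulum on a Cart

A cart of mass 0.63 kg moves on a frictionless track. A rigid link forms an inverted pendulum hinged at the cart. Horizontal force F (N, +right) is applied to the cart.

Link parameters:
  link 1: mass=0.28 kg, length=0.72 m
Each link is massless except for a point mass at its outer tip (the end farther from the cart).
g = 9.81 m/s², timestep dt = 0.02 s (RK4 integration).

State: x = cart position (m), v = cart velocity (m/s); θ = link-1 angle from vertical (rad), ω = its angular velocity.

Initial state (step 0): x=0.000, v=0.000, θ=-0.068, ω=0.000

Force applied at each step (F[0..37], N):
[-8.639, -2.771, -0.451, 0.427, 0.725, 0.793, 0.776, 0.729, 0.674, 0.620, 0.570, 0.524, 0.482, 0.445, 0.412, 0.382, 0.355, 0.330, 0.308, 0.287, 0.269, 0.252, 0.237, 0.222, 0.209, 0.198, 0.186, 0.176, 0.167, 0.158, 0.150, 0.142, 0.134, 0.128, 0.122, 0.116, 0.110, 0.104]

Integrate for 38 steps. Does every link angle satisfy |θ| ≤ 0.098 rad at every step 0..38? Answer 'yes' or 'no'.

Answer: yes

Derivation:
apply F[0]=-8.639 → step 1: x=-0.003, v=-0.268, θ=-0.064, ω=0.353
apply F[1]=-2.771 → step 2: x=-0.009, v=-0.351, θ=-0.056, ω=0.451
apply F[2]=-0.451 → step 3: x=-0.016, v=-0.360, θ=-0.047, ω=0.451
apply F[3]=+0.427 → step 4: x=-0.023, v=-0.343, θ=-0.039, ω=0.415
apply F[4]=+0.725 → step 5: x=-0.030, v=-0.317, θ=-0.031, ω=0.369
apply F[5]=+0.793 → step 6: x=-0.036, v=-0.290, θ=-0.024, ω=0.324
apply F[6]=+0.776 → step 7: x=-0.041, v=-0.263, θ=-0.018, ω=0.281
apply F[7]=+0.729 → step 8: x=-0.046, v=-0.239, θ=-0.013, ω=0.243
apply F[8]=+0.674 → step 9: x=-0.051, v=-0.216, θ=-0.008, ω=0.209
apply F[9]=+0.620 → step 10: x=-0.055, v=-0.196, θ=-0.004, ω=0.180
apply F[10]=+0.570 → step 11: x=-0.059, v=-0.178, θ=-0.001, ω=0.153
apply F[11]=+0.524 → step 12: x=-0.062, v=-0.161, θ=0.002, ω=0.131
apply F[12]=+0.482 → step 13: x=-0.065, v=-0.146, θ=0.004, ω=0.111
apply F[13]=+0.445 → step 14: x=-0.068, v=-0.133, θ=0.006, ω=0.093
apply F[14]=+0.412 → step 15: x=-0.070, v=-0.120, θ=0.008, ω=0.078
apply F[15]=+0.382 → step 16: x=-0.073, v=-0.109, θ=0.009, ω=0.064
apply F[16]=+0.355 → step 17: x=-0.075, v=-0.098, θ=0.011, ω=0.053
apply F[17]=+0.330 → step 18: x=-0.077, v=-0.089, θ=0.012, ω=0.042
apply F[18]=+0.308 → step 19: x=-0.078, v=-0.080, θ=0.012, ω=0.034
apply F[19]=+0.287 → step 20: x=-0.080, v=-0.072, θ=0.013, ω=0.026
apply F[20]=+0.269 → step 21: x=-0.081, v=-0.065, θ=0.013, ω=0.019
apply F[21]=+0.252 → step 22: x=-0.082, v=-0.058, θ=0.014, ω=0.013
apply F[22]=+0.237 → step 23: x=-0.084, v=-0.052, θ=0.014, ω=0.008
apply F[23]=+0.222 → step 24: x=-0.085, v=-0.046, θ=0.014, ω=0.004
apply F[24]=+0.209 → step 25: x=-0.085, v=-0.040, θ=0.014, ω=0.000
apply F[25]=+0.198 → step 26: x=-0.086, v=-0.035, θ=0.014, ω=-0.003
apply F[26]=+0.186 → step 27: x=-0.087, v=-0.031, θ=0.014, ω=-0.006
apply F[27]=+0.176 → step 28: x=-0.087, v=-0.026, θ=0.014, ω=-0.008
apply F[28]=+0.167 → step 29: x=-0.088, v=-0.022, θ=0.014, ω=-0.010
apply F[29]=+0.158 → step 30: x=-0.088, v=-0.018, θ=0.013, ω=-0.011
apply F[30]=+0.150 → step 31: x=-0.089, v=-0.015, θ=0.013, ω=-0.013
apply F[31]=+0.142 → step 32: x=-0.089, v=-0.011, θ=0.013, ω=-0.014
apply F[32]=+0.134 → step 33: x=-0.089, v=-0.008, θ=0.013, ω=-0.015
apply F[33]=+0.128 → step 34: x=-0.089, v=-0.005, θ=0.012, ω=-0.016
apply F[34]=+0.122 → step 35: x=-0.089, v=-0.002, θ=0.012, ω=-0.016
apply F[35]=+0.116 → step 36: x=-0.089, v=0.000, θ=0.012, ω=-0.017
apply F[36]=+0.110 → step 37: x=-0.089, v=0.003, θ=0.011, ω=-0.017
apply F[37]=+0.104 → step 38: x=-0.089, v=0.005, θ=0.011, ω=-0.017
Max |angle| over trajectory = 0.068 rad; bound = 0.098 → within bound.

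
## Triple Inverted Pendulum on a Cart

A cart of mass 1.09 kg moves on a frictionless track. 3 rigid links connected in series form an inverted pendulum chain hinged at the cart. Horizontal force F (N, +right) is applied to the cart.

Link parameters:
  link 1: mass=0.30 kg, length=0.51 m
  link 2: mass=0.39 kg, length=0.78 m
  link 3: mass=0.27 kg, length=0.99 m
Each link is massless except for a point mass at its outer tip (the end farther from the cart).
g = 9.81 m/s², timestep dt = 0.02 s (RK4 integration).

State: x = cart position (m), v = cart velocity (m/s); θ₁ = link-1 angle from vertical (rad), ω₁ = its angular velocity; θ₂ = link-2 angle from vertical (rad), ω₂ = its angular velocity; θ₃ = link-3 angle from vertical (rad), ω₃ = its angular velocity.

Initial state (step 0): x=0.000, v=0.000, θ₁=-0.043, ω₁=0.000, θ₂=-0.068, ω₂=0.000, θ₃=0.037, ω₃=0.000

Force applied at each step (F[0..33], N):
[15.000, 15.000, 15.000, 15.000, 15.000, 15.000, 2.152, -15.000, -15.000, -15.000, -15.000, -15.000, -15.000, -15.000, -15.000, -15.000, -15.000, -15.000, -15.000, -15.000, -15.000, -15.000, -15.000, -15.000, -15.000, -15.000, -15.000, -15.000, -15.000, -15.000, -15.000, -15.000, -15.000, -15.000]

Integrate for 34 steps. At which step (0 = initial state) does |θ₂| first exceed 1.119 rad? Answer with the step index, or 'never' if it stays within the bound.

apply F[0]=+15.000 → step 1: x=0.003, v=0.282, θ₁=-0.049, ω₁=-0.552, θ₂=-0.068, ω₂=-0.034, θ₃=0.037, ω₃=0.032
apply F[1]=+15.000 → step 2: x=0.011, v=0.566, θ₁=-0.065, ω₁=-1.119, θ₂=-0.069, ω₂=-0.059, θ₃=0.038, ω₃=0.064
apply F[2]=+15.000 → step 3: x=0.025, v=0.852, θ₁=-0.093, ω₁=-1.713, θ₂=-0.071, ω₂=-0.069, θ₃=0.040, ω₃=0.092
apply F[3]=+15.000 → step 4: x=0.045, v=1.139, θ₁=-0.134, ω₁=-2.336, θ₂=-0.072, ω₂=-0.061, θ₃=0.042, ω₃=0.114
apply F[4]=+15.000 → step 5: x=0.071, v=1.424, θ₁=-0.187, ω₁=-2.976, θ₂=-0.073, ω₂=-0.043, θ₃=0.044, ω₃=0.129
apply F[5]=+15.000 → step 6: x=0.102, v=1.703, θ₁=-0.253, ω₁=-3.603, θ₂=-0.074, ω₂=-0.035, θ₃=0.047, ω₃=0.133
apply F[6]=+2.152 → step 7: x=0.137, v=1.750, θ₁=-0.327, ω₁=-3.828, θ₂=-0.074, ω₂=-0.011, θ₃=0.050, ω₃=0.139
apply F[7]=-15.000 → step 8: x=0.169, v=1.508, θ₁=-0.402, ω₁=-3.650, θ₂=-0.073, ω₂=0.103, θ₃=0.053, ω₃=0.161
apply F[8]=-15.000 → step 9: x=0.197, v=1.275, θ₁=-0.474, ω₁=-3.558, θ₂=-0.070, ω₂=0.256, θ₃=0.056, ω₃=0.183
apply F[9]=-15.000 → step 10: x=0.220, v=1.046, θ₁=-0.545, ω₁=-3.534, θ₂=-0.063, ω₂=0.436, θ₃=0.060, ω₃=0.204
apply F[10]=-15.000 → step 11: x=0.239, v=0.820, θ₁=-0.615, ω₁=-3.558, θ₂=-0.052, ω₂=0.634, θ₃=0.064, ω₃=0.221
apply F[11]=-15.000 → step 12: x=0.253, v=0.593, θ₁=-0.687, ω₁=-3.615, θ₂=-0.037, ω₂=0.841, θ₃=0.069, ω₃=0.235
apply F[12]=-15.000 → step 13: x=0.263, v=0.365, θ₁=-0.760, ω₁=-3.694, θ₂=-0.019, ω₂=1.049, θ₃=0.074, ω₃=0.245
apply F[13]=-15.000 → step 14: x=0.268, v=0.135, θ₁=-0.835, ω₁=-3.785, θ₂=0.004, ω₂=1.251, θ₃=0.079, ω₃=0.251
apply F[14]=-15.000 → step 15: x=0.268, v=-0.099, θ₁=-0.912, ω₁=-3.884, θ₂=0.031, ω₂=1.445, θ₃=0.084, ω₃=0.254
apply F[15]=-15.000 → step 16: x=0.264, v=-0.337, θ₁=-0.990, ω₁=-3.988, θ₂=0.062, ω₂=1.627, θ₃=0.089, ω₃=0.256
apply F[16]=-15.000 → step 17: x=0.255, v=-0.577, θ₁=-1.071, ω₁=-4.098, θ₂=0.096, ω₂=1.795, θ₃=0.094, ω₃=0.256
apply F[17]=-15.000 → step 18: x=0.241, v=-0.821, θ₁=-1.154, ω₁=-4.216, θ₂=0.134, ω₂=1.947, θ₃=0.099, ω₃=0.256
apply F[18]=-15.000 → step 19: x=0.222, v=-1.069, θ₁=-1.240, ω₁=-4.344, θ₂=0.174, ω₂=2.083, θ₃=0.104, ω₃=0.257
apply F[19]=-15.000 → step 20: x=0.198, v=-1.319, θ₁=-1.328, ω₁=-4.489, θ₂=0.217, ω₂=2.201, θ₃=0.109, ω₃=0.260
apply F[20]=-15.000 → step 21: x=0.169, v=-1.574, θ₁=-1.420, ω₁=-4.658, θ₂=0.262, ω₂=2.296, θ₃=0.115, ω₃=0.266
apply F[21]=-15.000 → step 22: x=0.135, v=-1.833, θ₁=-1.515, ω₁=-4.861, θ₂=0.309, ω₂=2.366, θ₃=0.120, ω₃=0.274
apply F[22]=-15.000 → step 23: x=0.096, v=-2.098, θ₁=-1.614, ω₁=-5.115, θ₂=0.357, ω₂=2.403, θ₃=0.126, ω₃=0.285
apply F[23]=-15.000 → step 24: x=0.051, v=-2.374, θ₁=-1.720, ω₁=-5.443, θ₂=0.405, ω₂=2.397, θ₃=0.131, ω₃=0.297
apply F[24]=-15.000 → step 25: x=0.001, v=-2.665, θ₁=-1.833, ω₁=-5.880, θ₂=0.452, ω₂=2.331, θ₃=0.137, ω₃=0.305
apply F[25]=-15.000 → step 26: x=-0.056, v=-2.984, θ₁=-1.956, ω₁=-6.480, θ₂=0.497, ω₂=2.186, θ₃=0.143, ω₃=0.298
apply F[26]=-15.000 → step 27: x=-0.119, v=-3.351, θ₁=-2.094, ω₁=-7.316, θ₂=0.539, ω₂=1.942, θ₃=0.149, ω₃=0.251
apply F[27]=-15.000 → step 28: x=-0.190, v=-3.802, θ₁=-2.251, ω₁=-8.471, θ₂=0.574, ω₂=1.617, θ₃=0.153, ω₃=0.115
apply F[28]=-15.000 → step 29: x=-0.272, v=-4.378, θ₁=-2.434, ω₁=-9.911, θ₂=0.604, ω₂=1.376, θ₃=0.152, ω₃=-0.206
apply F[29]=-15.000 → step 30: x=-0.366, v=-5.055, θ₁=-2.646, ω₁=-11.147, θ₂=0.633, ω₂=1.724, θ₃=0.143, ω₃=-0.799
apply F[30]=-15.000 → step 31: x=-0.474, v=-5.645, θ₁=-2.873, ω₁=-11.401, θ₂=0.680, ω₂=3.084, θ₃=0.120, ω₃=-1.516
apply F[31]=-15.000 → step 32: x=-0.591, v=-6.025, θ₁=-3.098, ω₁=-11.068, θ₂=0.760, ω₂=4.867, θ₃=0.084, ω₃=-2.011
apply F[32]=-15.000 → step 33: x=-0.714, v=-6.272, θ₁=-3.318, ω₁=-11.047, θ₂=0.874, ω₂=6.535, θ₃=0.041, ω₃=-2.183
apply F[33]=-15.000 → step 34: x=-0.841, v=-6.432, θ₁=-3.544, ω₁=-11.678, θ₂=1.021, ω₂=8.225, θ₃=-0.001, ω₃=-2.034
max |θ₂| = 1.021 ≤ 1.119 over all 35 states.

Answer: never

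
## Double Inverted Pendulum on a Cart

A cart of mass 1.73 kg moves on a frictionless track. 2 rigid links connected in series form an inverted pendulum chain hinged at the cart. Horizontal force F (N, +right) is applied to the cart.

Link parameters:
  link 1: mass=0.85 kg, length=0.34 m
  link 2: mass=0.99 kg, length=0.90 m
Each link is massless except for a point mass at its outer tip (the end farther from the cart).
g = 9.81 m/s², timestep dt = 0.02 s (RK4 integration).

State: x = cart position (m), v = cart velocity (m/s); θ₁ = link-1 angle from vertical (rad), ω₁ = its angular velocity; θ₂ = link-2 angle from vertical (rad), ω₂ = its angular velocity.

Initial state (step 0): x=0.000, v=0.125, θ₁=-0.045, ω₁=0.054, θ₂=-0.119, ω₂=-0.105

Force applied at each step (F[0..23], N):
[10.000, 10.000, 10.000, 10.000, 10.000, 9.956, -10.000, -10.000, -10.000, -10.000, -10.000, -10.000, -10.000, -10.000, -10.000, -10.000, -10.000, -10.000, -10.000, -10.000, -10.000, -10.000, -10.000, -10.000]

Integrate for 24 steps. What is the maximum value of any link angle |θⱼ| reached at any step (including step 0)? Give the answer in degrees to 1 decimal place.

apply F[0]=+10.000 → step 1: x=0.004, v=0.250, θ₁=-0.047, ω₁=-0.291, θ₂=-0.121, ω₂=-0.139
apply F[1]=+10.000 → step 2: x=0.010, v=0.376, θ₁=-0.057, ω₁=-0.645, θ₂=-0.125, ω₂=-0.171
apply F[2]=+10.000 → step 3: x=0.019, v=0.504, θ₁=-0.073, ω₁=-1.019, θ₂=-0.128, ω₂=-0.198
apply F[3]=+10.000 → step 4: x=0.030, v=0.635, θ₁=-0.098, ω₁=-1.425, θ₂=-0.132, ω₂=-0.217
apply F[4]=+10.000 → step 5: x=0.044, v=0.770, θ₁=-0.131, ω₁=-1.873, θ₂=-0.137, ω₂=-0.225
apply F[5]=+9.956 → step 6: x=0.061, v=0.907, θ₁=-0.173, ω₁=-2.366, θ₂=-0.141, ω₂=-0.221
apply F[6]=-10.000 → step 7: x=0.078, v=0.827, θ₁=-0.219, ω₁=-2.277, θ₂=-0.146, ω₂=-0.200
apply F[7]=-10.000 → step 8: x=0.094, v=0.755, θ₁=-0.264, ω₁=-2.264, θ₂=-0.149, ω₂=-0.161
apply F[8]=-10.000 → step 9: x=0.109, v=0.690, θ₁=-0.310, ω₁=-2.321, θ₂=-0.152, ω₂=-0.106
apply F[9]=-10.000 → step 10: x=0.122, v=0.630, θ₁=-0.358, ω₁=-2.441, θ₂=-0.153, ω₂=-0.037
apply F[10]=-10.000 → step 11: x=0.134, v=0.574, θ₁=-0.408, ω₁=-2.618, θ₂=-0.153, ω₂=0.045
apply F[11]=-10.000 → step 12: x=0.145, v=0.520, θ₁=-0.463, ω₁=-2.843, θ₂=-0.151, ω₂=0.137
apply F[12]=-10.000 → step 13: x=0.155, v=0.466, θ₁=-0.522, ω₁=-3.106, θ₂=-0.148, ω₂=0.236
apply F[13]=-10.000 → step 14: x=0.163, v=0.409, θ₁=-0.587, ω₁=-3.397, θ₂=-0.142, ω₂=0.336
apply F[14]=-10.000 → step 15: x=0.171, v=0.347, θ₁=-0.658, ω₁=-3.706, θ₂=-0.134, ω₂=0.432
apply F[15]=-10.000 → step 16: x=0.177, v=0.278, θ₁=-0.735, ω₁=-4.022, θ₂=-0.125, ω₂=0.521
apply F[16]=-10.000 → step 17: x=0.182, v=0.200, θ₁=-0.819, ω₁=-4.343, θ₂=-0.114, ω₂=0.595
apply F[17]=-10.000 → step 18: x=0.185, v=0.112, θ₁=-0.909, ω₁=-4.665, θ₂=-0.101, ω₂=0.652
apply F[18]=-10.000 → step 19: x=0.186, v=0.014, θ₁=-1.006, ω₁=-4.993, θ₂=-0.088, ω₂=0.687
apply F[19]=-10.000 → step 20: x=0.186, v=-0.097, θ₁=-1.109, ω₁=-5.332, θ₂=-0.074, ω₂=0.697
apply F[20]=-10.000 → step 21: x=0.182, v=-0.221, θ₁=-1.219, ω₁=-5.694, θ₂=-0.060, ω₂=0.679
apply F[21]=-10.000 → step 22: x=0.177, v=-0.361, θ₁=-1.337, ω₁=-6.091, θ₂=-0.047, ω₂=0.626
apply F[22]=-10.000 → step 23: x=0.168, v=-0.518, θ₁=-1.463, ω₁=-6.545, θ₂=-0.035, ω₂=0.533
apply F[23]=-10.000 → step 24: x=0.156, v=-0.697, θ₁=-1.599, ω₁=-7.081, θ₂=-0.026, ω₂=0.390
Max |angle| over trajectory = 1.599 rad = 91.6°.

Answer: 91.6°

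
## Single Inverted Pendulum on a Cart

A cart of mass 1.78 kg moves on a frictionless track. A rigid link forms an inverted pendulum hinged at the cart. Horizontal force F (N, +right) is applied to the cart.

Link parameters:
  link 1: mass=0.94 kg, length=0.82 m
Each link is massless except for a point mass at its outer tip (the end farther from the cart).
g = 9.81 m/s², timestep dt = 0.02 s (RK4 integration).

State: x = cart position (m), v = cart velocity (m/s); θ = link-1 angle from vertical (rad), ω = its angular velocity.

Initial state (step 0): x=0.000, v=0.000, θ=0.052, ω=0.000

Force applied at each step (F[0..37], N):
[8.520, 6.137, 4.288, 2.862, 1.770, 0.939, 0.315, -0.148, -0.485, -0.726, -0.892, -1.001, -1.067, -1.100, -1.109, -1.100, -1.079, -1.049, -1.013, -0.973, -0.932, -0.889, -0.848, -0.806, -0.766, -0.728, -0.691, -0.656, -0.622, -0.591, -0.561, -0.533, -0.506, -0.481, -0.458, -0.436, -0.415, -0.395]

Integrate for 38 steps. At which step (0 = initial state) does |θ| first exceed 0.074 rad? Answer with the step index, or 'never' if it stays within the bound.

Answer: never

Derivation:
apply F[0]=+8.520 → step 1: x=0.001, v=0.090, θ=0.051, ω=-0.098
apply F[1]=+6.137 → step 2: x=0.003, v=0.154, θ=0.048, ω=-0.163
apply F[2]=+4.288 → step 3: x=0.007, v=0.197, θ=0.045, ω=-0.205
apply F[3]=+2.862 → step 4: x=0.011, v=0.225, θ=0.040, ω=-0.228
apply F[4]=+1.770 → step 5: x=0.016, v=0.241, θ=0.036, ω=-0.239
apply F[5]=+0.939 → step 6: x=0.021, v=0.248, θ=0.031, ω=-0.239
apply F[6]=+0.315 → step 7: x=0.026, v=0.249, θ=0.026, ω=-0.233
apply F[7]=-0.148 → step 8: x=0.031, v=0.245, θ=0.022, ω=-0.223
apply F[8]=-0.485 → step 9: x=0.035, v=0.237, θ=0.017, ω=-0.209
apply F[9]=-0.726 → step 10: x=0.040, v=0.227, θ=0.013, ω=-0.193
apply F[10]=-0.892 → step 11: x=0.044, v=0.216, θ=0.010, ω=-0.177
apply F[11]=-1.001 → step 12: x=0.049, v=0.204, θ=0.006, ω=-0.160
apply F[12]=-1.067 → step 13: x=0.053, v=0.192, θ=0.003, ω=-0.144
apply F[13]=-1.100 → step 14: x=0.056, v=0.179, θ=0.001, ω=-0.128
apply F[14]=-1.109 → step 15: x=0.060, v=0.167, θ=-0.002, ω=-0.113
apply F[15]=-1.100 → step 16: x=0.063, v=0.155, θ=-0.004, ω=-0.099
apply F[16]=-1.079 → step 17: x=0.066, v=0.143, θ=-0.006, ω=-0.086
apply F[17]=-1.049 → step 18: x=0.069, v=0.132, θ=-0.007, ω=-0.074
apply F[18]=-1.013 → step 19: x=0.071, v=0.121, θ=-0.009, ω=-0.064
apply F[19]=-0.973 → step 20: x=0.074, v=0.111, θ=-0.010, ω=-0.054
apply F[20]=-0.932 → step 21: x=0.076, v=0.102, θ=-0.011, ω=-0.045
apply F[21]=-0.889 → step 22: x=0.078, v=0.093, θ=-0.012, ω=-0.037
apply F[22]=-0.848 → step 23: x=0.079, v=0.085, θ=-0.012, ω=-0.030
apply F[23]=-0.806 → step 24: x=0.081, v=0.077, θ=-0.013, ω=-0.023
apply F[24]=-0.766 → step 25: x=0.083, v=0.070, θ=-0.013, ω=-0.018
apply F[25]=-0.728 → step 26: x=0.084, v=0.063, θ=-0.014, ω=-0.013
apply F[26]=-0.691 → step 27: x=0.085, v=0.057, θ=-0.014, ω=-0.008
apply F[27]=-0.656 → step 28: x=0.086, v=0.051, θ=-0.014, ω=-0.004
apply F[28]=-0.622 → step 29: x=0.087, v=0.045, θ=-0.014, ω=-0.001
apply F[29]=-0.591 → step 30: x=0.088, v=0.040, θ=-0.014, ω=0.002
apply F[30]=-0.561 → step 31: x=0.089, v=0.035, θ=-0.014, ω=0.005
apply F[31]=-0.533 → step 32: x=0.089, v=0.031, θ=-0.014, ω=0.007
apply F[32]=-0.506 → step 33: x=0.090, v=0.027, θ=-0.014, ω=0.009
apply F[33]=-0.481 → step 34: x=0.090, v=0.023, θ=-0.014, ω=0.010
apply F[34]=-0.458 → step 35: x=0.091, v=0.019, θ=-0.013, ω=0.012
apply F[35]=-0.436 → step 36: x=0.091, v=0.015, θ=-0.013, ω=0.013
apply F[36]=-0.415 → step 37: x=0.091, v=0.012, θ=-0.013, ω=0.014
apply F[37]=-0.395 → step 38: x=0.092, v=0.009, θ=-0.013, ω=0.014
max |θ| = 0.052 ≤ 0.074 over all 39 states.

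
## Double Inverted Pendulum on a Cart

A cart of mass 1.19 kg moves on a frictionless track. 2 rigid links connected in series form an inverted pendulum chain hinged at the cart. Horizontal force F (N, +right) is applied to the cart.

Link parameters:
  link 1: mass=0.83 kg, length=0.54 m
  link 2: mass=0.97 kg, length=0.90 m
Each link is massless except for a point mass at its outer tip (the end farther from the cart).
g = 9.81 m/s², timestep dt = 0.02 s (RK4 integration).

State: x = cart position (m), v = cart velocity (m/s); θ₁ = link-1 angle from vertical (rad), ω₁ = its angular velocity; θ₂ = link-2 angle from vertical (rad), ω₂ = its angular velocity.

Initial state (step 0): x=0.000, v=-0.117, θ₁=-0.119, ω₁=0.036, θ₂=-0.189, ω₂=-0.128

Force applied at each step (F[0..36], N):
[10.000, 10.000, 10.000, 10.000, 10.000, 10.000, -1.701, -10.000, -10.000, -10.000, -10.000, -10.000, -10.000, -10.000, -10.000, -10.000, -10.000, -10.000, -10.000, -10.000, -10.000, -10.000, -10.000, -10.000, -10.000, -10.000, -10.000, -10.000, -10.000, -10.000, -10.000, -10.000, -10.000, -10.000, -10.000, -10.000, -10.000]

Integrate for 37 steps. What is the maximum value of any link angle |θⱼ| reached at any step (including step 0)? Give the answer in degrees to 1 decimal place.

Answer: 247.4°

Derivation:
apply F[0]=+10.000 → step 1: x=-0.000, v=0.082, θ₁=-0.122, ω₁=-0.347, θ₂=-0.192, ω₂=-0.157
apply F[1]=+10.000 → step 2: x=0.003, v=0.281, θ₁=-0.133, ω₁=-0.736, θ₂=-0.195, ω₂=-0.183
apply F[2]=+10.000 → step 3: x=0.011, v=0.483, θ₁=-0.152, ω₁=-1.138, θ₂=-0.199, ω₂=-0.204
apply F[3]=+10.000 → step 4: x=0.023, v=0.685, θ₁=-0.179, ω₁=-1.556, θ₂=-0.203, ω₂=-0.217
apply F[4]=+10.000 → step 5: x=0.038, v=0.888, θ₁=-0.214, ω₁=-1.992, θ₂=-0.208, ω₂=-0.220
apply F[5]=+10.000 → step 6: x=0.058, v=1.088, θ₁=-0.258, ω₁=-2.442, θ₂=-0.212, ω₂=-0.214
apply F[6]=-1.701 → step 7: x=0.080, v=1.107, θ₁=-0.309, ω₁=-2.594, θ₂=-0.216, ω₂=-0.196
apply F[7]=-10.000 → step 8: x=0.101, v=1.010, θ₁=-0.360, ω₁=-2.579, θ₂=-0.220, ω₂=-0.156
apply F[8]=-10.000 → step 9: x=0.120, v=0.920, θ₁=-0.412, ω₁=-2.611, θ₂=-0.222, ω₂=-0.101
apply F[9]=-10.000 → step 10: x=0.138, v=0.836, θ₁=-0.465, ω₁=-2.683, θ₂=-0.224, ω₂=-0.034
apply F[10]=-10.000 → step 11: x=0.154, v=0.755, θ₁=-0.520, ω₁=-2.788, θ₂=-0.224, ω₂=0.043
apply F[11]=-10.000 → step 12: x=0.168, v=0.673, θ₁=-0.577, ω₁=-2.919, θ₂=-0.222, ω₂=0.127
apply F[12]=-10.000 → step 13: x=0.181, v=0.588, θ₁=-0.637, ω₁=-3.069, θ₂=-0.218, ω₂=0.215
apply F[13]=-10.000 → step 14: x=0.192, v=0.498, θ₁=-0.700, ω₁=-3.234, θ₂=-0.213, ω₂=0.302
apply F[14]=-10.000 → step 15: x=0.201, v=0.401, θ₁=-0.766, ω₁=-3.407, θ₂=-0.206, ω₂=0.387
apply F[15]=-10.000 → step 16: x=0.208, v=0.295, θ₁=-0.836, ω₁=-3.588, θ₂=-0.198, ω₂=0.465
apply F[16]=-10.000 → step 17: x=0.212, v=0.180, θ₁=-0.909, ω₁=-3.774, θ₂=-0.188, ω₂=0.533
apply F[17]=-10.000 → step 18: x=0.215, v=0.053, θ₁=-0.987, ω₁=-3.966, θ₂=-0.177, ω₂=0.590
apply F[18]=-10.000 → step 19: x=0.214, v=-0.085, θ₁=-1.068, ω₁=-4.164, θ₂=-0.164, ω₂=0.632
apply F[19]=-10.000 → step 20: x=0.211, v=-0.235, θ₁=-1.153, ω₁=-4.373, θ₂=-0.151, ω₂=0.658
apply F[20]=-10.000 → step 21: x=0.205, v=-0.400, θ₁=-1.243, ω₁=-4.597, θ₂=-0.138, ω₂=0.663
apply F[21]=-10.000 → step 22: x=0.195, v=-0.579, θ₁=-1.337, ω₁=-4.841, θ₂=-0.125, ω₂=0.646
apply F[22]=-10.000 → step 23: x=0.182, v=-0.775, θ₁=-1.437, ω₁=-5.113, θ₂=-0.113, ω₂=0.602
apply F[23]=-10.000 → step 24: x=0.164, v=-0.992, θ₁=-1.542, ω₁=-5.425, θ₂=-0.101, ω₂=0.526
apply F[24]=-10.000 → step 25: x=0.142, v=-1.233, θ₁=-1.654, ω₁=-5.790, θ₂=-0.092, ω₂=0.411
apply F[25]=-10.000 → step 26: x=0.115, v=-1.504, θ₁=-1.774, ω₁=-6.228, θ₂=-0.085, ω₂=0.245
apply F[26]=-10.000 → step 27: x=0.081, v=-1.814, θ₁=-1.904, ω₁=-6.769, θ₂=-0.082, ω₂=0.014
apply F[27]=-10.000 → step 28: x=0.042, v=-2.177, θ₁=-2.046, ω₁=-7.459, θ₂=-0.085, ω₂=-0.307
apply F[28]=-10.000 → step 29: x=-0.006, v=-2.614, θ₁=-2.204, ω₁=-8.371, θ₂=-0.096, ω₂=-0.757
apply F[29]=-10.000 → step 30: x=-0.064, v=-3.155, θ₁=-2.383, ω₁=-9.629, θ₂=-0.117, ω₂=-1.405
apply F[30]=-10.000 → step 31: x=-0.133, v=-3.842, θ₁=-2.593, ω₁=-11.429, θ₂=-0.154, ω₂=-2.373
apply F[31]=-10.000 → step 32: x=-0.218, v=-4.668, θ₁=-2.845, ω₁=-13.962, θ₂=-0.215, ω₂=-3.846
apply F[32]=-10.000 → step 33: x=-0.319, v=-5.250, θ₁=-3.152, ω₁=-16.491, θ₂=-0.311, ω₂=-5.764
apply F[33]=-10.000 → step 34: x=-0.420, v=-4.746, θ₁=-3.486, ω₁=-16.443, θ₂=-0.441, ω₂=-6.979
apply F[34]=-10.000 → step 35: x=-0.505, v=-3.660, θ₁=-3.797, ω₁=-14.568, θ₂=-0.582, ω₂=-7.045
apply F[35]=-10.000 → step 36: x=-0.568, v=-2.732, θ₁=-4.071, ω₁=-12.921, θ₂=-0.720, ω₂=-6.704
apply F[36]=-10.000 → step 37: x=-0.615, v=-2.022, θ₁=-4.317, ω₁=-11.785, θ₂=-0.850, ω₂=-6.279
Max |angle| over trajectory = 4.317 rad = 247.4°.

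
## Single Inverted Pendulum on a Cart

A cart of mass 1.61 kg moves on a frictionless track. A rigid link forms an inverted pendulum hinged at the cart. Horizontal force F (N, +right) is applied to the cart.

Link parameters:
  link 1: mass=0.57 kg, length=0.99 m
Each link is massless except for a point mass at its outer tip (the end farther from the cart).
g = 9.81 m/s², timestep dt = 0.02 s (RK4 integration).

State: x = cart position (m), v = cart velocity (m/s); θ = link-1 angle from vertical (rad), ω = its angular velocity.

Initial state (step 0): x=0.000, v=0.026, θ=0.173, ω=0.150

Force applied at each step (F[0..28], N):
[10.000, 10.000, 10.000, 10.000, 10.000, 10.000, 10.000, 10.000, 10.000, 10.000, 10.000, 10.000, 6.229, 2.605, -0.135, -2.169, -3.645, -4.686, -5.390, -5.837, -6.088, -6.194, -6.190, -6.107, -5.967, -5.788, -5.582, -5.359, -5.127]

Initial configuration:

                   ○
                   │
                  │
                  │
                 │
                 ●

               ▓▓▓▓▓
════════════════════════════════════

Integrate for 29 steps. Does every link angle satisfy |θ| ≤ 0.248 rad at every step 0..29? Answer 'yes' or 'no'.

apply F[0]=+10.000 → step 1: x=0.002, v=0.137, θ=0.175, ω=0.074
apply F[1]=+10.000 → step 2: x=0.005, v=0.248, θ=0.176, ω=-0.002
apply F[2]=+10.000 → step 3: x=0.012, v=0.359, θ=0.175, ω=-0.078
apply F[3]=+10.000 → step 4: x=0.020, v=0.471, θ=0.173, ω=-0.154
apply F[4]=+10.000 → step 5: x=0.030, v=0.582, θ=0.169, ω=-0.231
apply F[5]=+10.000 → step 6: x=0.043, v=0.694, θ=0.164, ω=-0.310
apply F[6]=+10.000 → step 7: x=0.058, v=0.806, θ=0.157, ω=-0.391
apply F[7]=+10.000 → step 8: x=0.075, v=0.919, θ=0.148, ω=-0.473
apply F[8]=+10.000 → step 9: x=0.095, v=1.033, θ=0.138, ω=-0.559
apply F[9]=+10.000 → step 10: x=0.117, v=1.148, θ=0.126, ω=-0.648
apply F[10]=+10.000 → step 11: x=0.141, v=1.264, θ=0.112, ω=-0.741
apply F[11]=+10.000 → step 12: x=0.167, v=1.381, θ=0.096, ω=-0.838
apply F[12]=+6.229 → step 13: x=0.196, v=1.453, θ=0.079, ω=-0.892
apply F[13]=+2.605 → step 14: x=0.225, v=1.480, θ=0.061, ω=-0.907
apply F[14]=-0.135 → step 15: x=0.255, v=1.476, θ=0.043, ω=-0.892
apply F[15]=-2.169 → step 16: x=0.284, v=1.446, θ=0.025, ω=-0.855
apply F[16]=-3.645 → step 17: x=0.312, v=1.400, θ=0.009, ω=-0.805
apply F[17]=-4.686 → step 18: x=0.340, v=1.342, θ=-0.007, ω=-0.746
apply F[18]=-5.390 → step 19: x=0.366, v=1.276, θ=-0.021, ω=-0.682
apply F[19]=-5.837 → step 20: x=0.391, v=1.205, θ=-0.034, ω=-0.617
apply F[20]=-6.088 → step 21: x=0.414, v=1.132, θ=-0.046, ω=-0.551
apply F[21]=-6.194 → step 22: x=0.436, v=1.059, θ=-0.056, ω=-0.487
apply F[22]=-6.190 → step 23: x=0.456, v=0.986, θ=-0.065, ω=-0.426
apply F[23]=-6.107 → step 24: x=0.475, v=0.915, θ=-0.073, ω=-0.368
apply F[24]=-5.967 → step 25: x=0.493, v=0.846, θ=-0.080, ω=-0.314
apply F[25]=-5.788 → step 26: x=0.509, v=0.780, θ=-0.086, ω=-0.264
apply F[26]=-5.582 → step 27: x=0.524, v=0.717, θ=-0.091, ω=-0.218
apply F[27]=-5.359 → step 28: x=0.538, v=0.657, θ=-0.095, ω=-0.176
apply F[28]=-5.127 → step 29: x=0.551, v=0.600, θ=-0.098, ω=-0.138
Max |angle| over trajectory = 0.176 rad; bound = 0.248 → within bound.

Answer: yes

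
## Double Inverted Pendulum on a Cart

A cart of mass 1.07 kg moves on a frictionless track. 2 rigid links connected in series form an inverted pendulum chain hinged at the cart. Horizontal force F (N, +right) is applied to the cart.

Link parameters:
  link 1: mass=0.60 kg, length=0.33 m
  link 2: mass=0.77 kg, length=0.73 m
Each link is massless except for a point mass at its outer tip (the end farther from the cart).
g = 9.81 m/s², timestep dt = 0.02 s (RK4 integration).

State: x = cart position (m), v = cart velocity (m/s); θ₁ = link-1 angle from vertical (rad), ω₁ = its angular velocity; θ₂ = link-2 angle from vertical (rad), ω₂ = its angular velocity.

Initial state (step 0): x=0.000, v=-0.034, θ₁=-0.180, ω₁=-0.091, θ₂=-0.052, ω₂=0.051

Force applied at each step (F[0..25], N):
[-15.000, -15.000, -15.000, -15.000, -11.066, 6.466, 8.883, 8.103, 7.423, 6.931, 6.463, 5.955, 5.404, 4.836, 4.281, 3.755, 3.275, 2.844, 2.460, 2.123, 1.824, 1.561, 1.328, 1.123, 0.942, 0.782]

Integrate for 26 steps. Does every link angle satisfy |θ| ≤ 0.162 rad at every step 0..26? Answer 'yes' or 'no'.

apply F[0]=-15.000 → step 1: x=-0.003, v=-0.262, θ₁=-0.177, ω₁=0.370, θ₂=-0.050, ω₂=0.142
apply F[1]=-15.000 → step 2: x=-0.011, v=-0.493, θ₁=-0.165, ω₁=0.851, θ₂=-0.046, ω₂=0.229
apply F[2]=-15.000 → step 3: x=-0.023, v=-0.730, θ₁=-0.143, ω₁=1.377, θ₂=-0.041, ω₂=0.305
apply F[3]=-15.000 → step 4: x=-0.040, v=-0.978, θ₁=-0.110, ω₁=1.973, θ₂=-0.034, ω₂=0.362
apply F[4]=-11.066 → step 5: x=-0.061, v=-1.164, θ₁=-0.065, ω₁=2.444, θ₂=-0.027, ω₂=0.395
apply F[5]=+6.466 → step 6: x=-0.083, v=-1.035, θ₁=-0.021, ω₁=2.016, θ₂=-0.019, ω₂=0.404
apply F[6]=+8.883 → step 7: x=-0.102, v=-0.868, θ₁=0.014, ω₁=1.518, θ₂=-0.011, ω₂=0.397
apply F[7]=+8.103 → step 8: x=-0.118, v=-0.724, θ₁=0.041, ω₁=1.122, θ₂=-0.003, ω₂=0.377
apply F[8]=+7.423 → step 9: x=-0.131, v=-0.598, θ₁=0.060, ω₁=0.807, θ₂=0.004, ω₂=0.347
apply F[9]=+6.931 → step 10: x=-0.142, v=-0.485, θ₁=0.073, ω₁=0.552, θ₂=0.011, ω₂=0.310
apply F[10]=+6.463 → step 11: x=-0.151, v=-0.384, θ₁=0.082, ω₁=0.344, θ₂=0.017, ω₂=0.270
apply F[11]=+5.955 → step 12: x=-0.158, v=-0.295, θ₁=0.087, ω₁=0.176, θ₂=0.022, ω₂=0.229
apply F[12]=+5.404 → step 13: x=-0.163, v=-0.217, θ₁=0.090, ω₁=0.043, θ₂=0.026, ω₂=0.188
apply F[13]=+4.836 → step 14: x=-0.166, v=-0.149, θ₁=0.089, ω₁=-0.059, θ₂=0.029, ω₂=0.149
apply F[14]=+4.281 → step 15: x=-0.169, v=-0.092, θ₁=0.088, ω₁=-0.135, θ₂=0.032, ω₂=0.113
apply F[15]=+3.755 → step 16: x=-0.170, v=-0.043, θ₁=0.084, ω₁=-0.189, θ₂=0.034, ω₂=0.080
apply F[16]=+3.275 → step 17: x=-0.171, v=-0.003, θ₁=0.080, ω₁=-0.226, θ₂=0.035, ω₂=0.051
apply F[17]=+2.844 → step 18: x=-0.170, v=0.030, θ₁=0.075, ω₁=-0.248, θ₂=0.036, ω₂=0.024
apply F[18]=+2.460 → step 19: x=-0.169, v=0.058, θ₁=0.070, ω₁=-0.260, θ₂=0.036, ω₂=0.002
apply F[19]=+2.123 → step 20: x=-0.168, v=0.081, θ₁=0.065, ω₁=-0.264, θ₂=0.036, ω₂=-0.018
apply F[20]=+1.824 → step 21: x=-0.166, v=0.099, θ₁=0.060, ω₁=-0.262, θ₂=0.035, ω₂=-0.034
apply F[21]=+1.561 → step 22: x=-0.164, v=0.114, θ₁=0.055, ω₁=-0.256, θ₂=0.035, ω₂=-0.048
apply F[22]=+1.328 → step 23: x=-0.162, v=0.126, θ₁=0.050, ω₁=-0.247, θ₂=0.034, ω₂=-0.059
apply F[23]=+1.123 → step 24: x=-0.159, v=0.135, θ₁=0.045, ω₁=-0.235, θ₂=0.032, ω₂=-0.068
apply F[24]=+0.942 → step 25: x=-0.156, v=0.142, θ₁=0.040, ω₁=-0.222, θ₂=0.031, ω₂=-0.074
apply F[25]=+0.782 → step 26: x=-0.153, v=0.147, θ₁=0.036, ω₁=-0.209, θ₂=0.029, ω₂=-0.079
Max |angle| over trajectory = 0.180 rad; bound = 0.162 → exceeded.

Answer: no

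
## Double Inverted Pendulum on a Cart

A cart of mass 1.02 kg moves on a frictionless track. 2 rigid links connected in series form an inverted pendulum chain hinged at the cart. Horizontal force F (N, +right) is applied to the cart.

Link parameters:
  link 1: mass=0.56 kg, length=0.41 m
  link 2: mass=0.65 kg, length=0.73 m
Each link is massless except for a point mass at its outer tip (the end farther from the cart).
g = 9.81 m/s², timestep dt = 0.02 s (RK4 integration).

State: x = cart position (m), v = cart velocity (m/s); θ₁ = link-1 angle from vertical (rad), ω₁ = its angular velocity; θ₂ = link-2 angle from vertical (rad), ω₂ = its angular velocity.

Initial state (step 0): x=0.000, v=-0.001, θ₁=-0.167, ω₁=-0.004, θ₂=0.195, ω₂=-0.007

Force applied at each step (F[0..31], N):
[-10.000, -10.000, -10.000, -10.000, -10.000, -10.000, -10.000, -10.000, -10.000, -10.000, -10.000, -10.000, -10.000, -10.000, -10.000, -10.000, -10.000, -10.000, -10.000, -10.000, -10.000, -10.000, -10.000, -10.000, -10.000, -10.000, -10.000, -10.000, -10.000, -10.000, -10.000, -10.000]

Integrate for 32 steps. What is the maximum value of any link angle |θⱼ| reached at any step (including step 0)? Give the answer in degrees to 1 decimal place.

apply F[0]=-10.000 → step 1: x=-0.002, v=-0.159, θ₁=-0.166, ω₁=0.118, θ₂=0.197, ω₂=0.194
apply F[1]=-10.000 → step 2: x=-0.006, v=-0.318, θ₁=-0.162, ω₁=0.244, θ₂=0.203, ω₂=0.395
apply F[2]=-10.000 → step 3: x=-0.014, v=-0.479, θ₁=-0.156, ω₁=0.377, θ₂=0.213, ω₂=0.595
apply F[3]=-10.000 → step 4: x=-0.026, v=-0.642, θ₁=-0.147, ω₁=0.524, θ₂=0.227, ω₂=0.794
apply F[4]=-10.000 → step 5: x=-0.040, v=-0.808, θ₁=-0.135, ω₁=0.688, θ₂=0.244, ω₂=0.990
apply F[5]=-10.000 → step 6: x=-0.058, v=-0.978, θ₁=-0.119, ω₁=0.876, θ₂=0.266, ω₂=1.182
apply F[6]=-10.000 → step 7: x=-0.079, v=-1.152, θ₁=-0.100, ω₁=1.092, θ₂=0.292, ω₂=1.369
apply F[7]=-10.000 → step 8: x=-0.104, v=-1.332, θ₁=-0.075, ω₁=1.345, θ₂=0.321, ω₂=1.547
apply F[8]=-10.000 → step 9: x=-0.132, v=-1.517, θ₁=-0.046, ω₁=1.641, θ₂=0.353, ω₂=1.713
apply F[9]=-10.000 → step 10: x=-0.165, v=-1.709, θ₁=-0.009, ω₁=1.988, θ₂=0.389, ω₂=1.861
apply F[10]=-10.000 → step 11: x=-0.201, v=-1.906, θ₁=0.034, ω₁=2.393, θ₂=0.428, ω₂=1.986
apply F[11]=-10.000 → step 12: x=-0.241, v=-2.108, θ₁=0.087, ω₁=2.860, θ₂=0.468, ω₂=2.079
apply F[12]=-10.000 → step 13: x=-0.285, v=-2.311, θ₁=0.149, ω₁=3.390, θ₂=0.511, ω₂=2.134
apply F[13]=-10.000 → step 14: x=-0.333, v=-2.509, θ₁=0.223, ω₁=3.973, θ₂=0.554, ω₂=2.145
apply F[14]=-10.000 → step 15: x=-0.385, v=-2.693, θ₁=0.308, ω₁=4.588, θ₂=0.596, ω₂=2.110
apply F[15]=-10.000 → step 16: x=-0.441, v=-2.850, θ₁=0.406, ω₁=5.200, θ₂=0.638, ω₂=2.040
apply F[16]=-10.000 → step 17: x=-0.499, v=-2.968, θ₁=0.516, ω₁=5.765, θ₂=0.678, ω₂=1.955
apply F[17]=-10.000 → step 18: x=-0.559, v=-3.038, θ₁=0.636, ω₁=6.243, θ₂=0.716, ω₂=1.886
apply F[18]=-10.000 → step 19: x=-0.620, v=-3.058, θ₁=0.765, ω₁=6.615, θ₂=0.753, ω₂=1.863
apply F[19]=-10.000 → step 20: x=-0.681, v=-3.034, θ₁=0.900, ω₁=6.883, θ₂=0.791, ω₂=1.907
apply F[20]=-10.000 → step 21: x=-0.742, v=-2.975, θ₁=1.040, ω₁=7.068, θ₂=0.830, ω₂=2.030
apply F[21]=-10.000 → step 22: x=-0.800, v=-2.888, θ₁=1.182, ω₁=7.194, θ₂=0.873, ω₂=2.233
apply F[22]=-10.000 → step 23: x=-0.857, v=-2.781, θ₁=1.327, ω₁=7.280, θ₂=0.920, ω₂=2.512
apply F[23]=-10.000 → step 24: x=-0.911, v=-2.658, θ₁=1.473, ω₁=7.335, θ₂=0.974, ω₂=2.867
apply F[24]=-10.000 → step 25: x=-0.963, v=-2.522, θ₁=1.620, ω₁=7.362, θ₂=1.035, ω₂=3.295
apply F[25]=-10.000 → step 26: x=-1.012, v=-2.378, θ₁=1.768, ω₁=7.350, θ₂=1.106, ω₂=3.796
apply F[26]=-10.000 → step 27: x=-1.058, v=-2.227, θ₁=1.914, ω₁=7.283, θ₂=1.188, ω₂=4.371
apply F[27]=-10.000 → step 28: x=-1.101, v=-2.077, θ₁=2.058, ω₁=7.128, θ₂=1.281, ω₂=5.019
apply F[28]=-10.000 → step 29: x=-1.141, v=-1.931, θ₁=2.198, ω₁=6.845, θ₂=1.389, ω₂=5.737
apply F[29]=-10.000 → step 30: x=-1.179, v=-1.798, θ₁=2.331, ω₁=6.386, θ₂=1.511, ω₂=6.518
apply F[30]=-10.000 → step 31: x=-1.213, v=-1.681, θ₁=2.452, ω₁=5.703, θ₂=1.650, ω₂=7.352
apply F[31]=-10.000 → step 32: x=-1.246, v=-1.581, θ₁=2.557, ω₁=4.771, θ₂=1.806, ω₂=8.230
Max |angle| over trajectory = 2.557 rad = 146.5°.

Answer: 146.5°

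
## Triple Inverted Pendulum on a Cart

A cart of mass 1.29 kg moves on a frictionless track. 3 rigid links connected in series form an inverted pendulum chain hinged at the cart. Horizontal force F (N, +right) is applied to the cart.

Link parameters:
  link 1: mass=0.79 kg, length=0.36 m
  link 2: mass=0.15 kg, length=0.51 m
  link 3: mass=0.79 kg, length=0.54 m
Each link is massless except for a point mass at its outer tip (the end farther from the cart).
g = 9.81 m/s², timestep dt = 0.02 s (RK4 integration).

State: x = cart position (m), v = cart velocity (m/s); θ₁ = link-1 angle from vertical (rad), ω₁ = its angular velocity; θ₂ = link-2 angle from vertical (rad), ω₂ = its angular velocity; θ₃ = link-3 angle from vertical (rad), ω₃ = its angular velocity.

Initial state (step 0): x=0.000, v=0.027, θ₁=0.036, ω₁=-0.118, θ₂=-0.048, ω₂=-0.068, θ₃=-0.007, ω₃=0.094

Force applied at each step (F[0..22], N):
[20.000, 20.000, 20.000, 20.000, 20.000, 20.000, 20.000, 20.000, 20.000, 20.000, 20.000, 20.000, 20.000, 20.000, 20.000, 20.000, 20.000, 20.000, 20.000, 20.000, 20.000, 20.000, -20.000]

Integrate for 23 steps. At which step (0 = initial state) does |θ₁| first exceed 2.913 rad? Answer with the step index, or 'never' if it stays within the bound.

Answer: never

Derivation:
apply F[0]=+20.000 → step 1: x=0.004, v=0.328, θ₁=0.026, ω₁=-0.884, θ₂=-0.051, ω₂=-0.227, θ₃=-0.004, ω₃=0.194
apply F[1]=+20.000 → step 2: x=0.013, v=0.635, θ₁=0.000, ω₁=-1.685, θ₂=-0.057, ω₂=-0.379, θ₃=0.001, ω₃=0.304
apply F[2]=+20.000 → step 3: x=0.029, v=0.949, θ₁=-0.042, ω₁=-2.546, θ₂=-0.066, ω₂=-0.508, θ₃=0.008, ω₃=0.418
apply F[3]=+20.000 → step 4: x=0.051, v=1.268, θ₁=-0.102, ω₁=-3.468, θ₂=-0.077, ω₂=-0.594, θ₃=0.017, ω₃=0.513
apply F[4]=+20.000 → step 5: x=0.080, v=1.584, θ₁=-0.181, ω₁=-4.416, θ₂=-0.089, ω₂=-0.618, θ₃=0.028, ω₃=0.548
apply F[5]=+20.000 → step 6: x=0.114, v=1.879, θ₁=-0.278, ω₁=-5.315, θ₂=-0.101, ω₂=-0.583, θ₃=0.039, ω₃=0.476
apply F[6]=+20.000 → step 7: x=0.155, v=2.135, θ₁=-0.392, ω₁=-6.080, θ₂=-0.113, ω₂=-0.528, θ₃=0.046, ω₃=0.278
apply F[7]=+20.000 → step 8: x=0.199, v=2.341, θ₁=-0.520, ω₁=-6.663, θ₂=-0.123, ω₂=-0.515, θ₃=0.049, ω₃=-0.021
apply F[8]=+20.000 → step 9: x=0.248, v=2.499, θ₁=-0.658, ω₁=-7.078, θ₂=-0.134, ω₂=-0.600, θ₃=0.045, ω₃=-0.370
apply F[9]=+20.000 → step 10: x=0.299, v=2.615, θ₁=-0.802, ω₁=-7.368, θ₂=-0.148, ω₂=-0.806, θ₃=0.034, ω₃=-0.727
apply F[10]=+20.000 → step 11: x=0.352, v=2.697, θ₁=-0.952, ω₁=-7.582, θ₂=-0.167, ω₂=-1.132, θ₃=0.016, ω₃=-1.066
apply F[11]=+20.000 → step 12: x=0.407, v=2.752, θ₁=-1.105, ω₁=-7.758, θ₂=-0.194, ω₂=-1.566, θ₃=-0.008, ω₃=-1.383
apply F[12]=+20.000 → step 13: x=0.462, v=2.784, θ₁=-1.262, ω₁=-7.915, θ₂=-0.230, ω₂=-2.089, θ₃=-0.039, ω₃=-1.686
apply F[13]=+20.000 → step 14: x=0.518, v=2.796, θ₁=-1.422, ω₁=-8.062, θ₂=-0.278, ω₂=-2.682, θ₃=-0.076, ω₃=-1.988
apply F[14]=+20.000 → step 15: x=0.574, v=2.791, θ₁=-1.585, ω₁=-8.196, θ₂=-0.338, ω₂=-3.326, θ₃=-0.119, ω₃=-2.310
apply F[15]=+20.000 → step 16: x=0.630, v=2.774, θ₁=-1.750, ω₁=-8.306, θ₂=-0.411, ω₂=-3.998, θ₃=-0.168, ω₃=-2.674
apply F[16]=+20.000 → step 17: x=0.685, v=2.751, θ₁=-1.917, ω₁=-8.371, θ₂=-0.498, ω₂=-4.672, θ₃=-0.226, ω₃=-3.108
apply F[17]=+20.000 → step 18: x=0.740, v=2.733, θ₁=-2.084, ω₁=-8.357, θ₂=-0.598, ω₂=-5.312, θ₃=-0.293, ω₃=-3.640
apply F[18]=+20.000 → step 19: x=0.794, v=2.731, θ₁=-2.250, ω₁=-8.214, θ₂=-0.710, ω₂=-5.871, θ₃=-0.373, ω₃=-4.301
apply F[19]=+20.000 → step 20: x=0.849, v=2.762, θ₁=-2.411, ω₁=-7.874, θ₂=-0.831, ω₂=-6.287, θ₃=-0.466, ω₃=-5.116
apply F[20]=+20.000 → step 21: x=0.905, v=2.844, θ₁=-2.563, ω₁=-7.260, θ₂=-0.959, ω₂=-6.472, θ₃=-0.578, ω₃=-6.097
apply F[21]=+20.000 → step 22: x=0.963, v=2.986, θ₁=-2.699, ω₁=-6.302, θ₂=-1.088, ω₂=-6.333, θ₃=-0.711, ω₃=-7.244
apply F[22]=-20.000 → step 23: x=1.019, v=2.604, θ₁=-2.827, ω₁=-6.477, θ₂=-1.207, ω₂=-5.528, θ₃=-0.869, ω₃=-8.498
max |θ₁| = 2.827 ≤ 2.913 over all 24 states.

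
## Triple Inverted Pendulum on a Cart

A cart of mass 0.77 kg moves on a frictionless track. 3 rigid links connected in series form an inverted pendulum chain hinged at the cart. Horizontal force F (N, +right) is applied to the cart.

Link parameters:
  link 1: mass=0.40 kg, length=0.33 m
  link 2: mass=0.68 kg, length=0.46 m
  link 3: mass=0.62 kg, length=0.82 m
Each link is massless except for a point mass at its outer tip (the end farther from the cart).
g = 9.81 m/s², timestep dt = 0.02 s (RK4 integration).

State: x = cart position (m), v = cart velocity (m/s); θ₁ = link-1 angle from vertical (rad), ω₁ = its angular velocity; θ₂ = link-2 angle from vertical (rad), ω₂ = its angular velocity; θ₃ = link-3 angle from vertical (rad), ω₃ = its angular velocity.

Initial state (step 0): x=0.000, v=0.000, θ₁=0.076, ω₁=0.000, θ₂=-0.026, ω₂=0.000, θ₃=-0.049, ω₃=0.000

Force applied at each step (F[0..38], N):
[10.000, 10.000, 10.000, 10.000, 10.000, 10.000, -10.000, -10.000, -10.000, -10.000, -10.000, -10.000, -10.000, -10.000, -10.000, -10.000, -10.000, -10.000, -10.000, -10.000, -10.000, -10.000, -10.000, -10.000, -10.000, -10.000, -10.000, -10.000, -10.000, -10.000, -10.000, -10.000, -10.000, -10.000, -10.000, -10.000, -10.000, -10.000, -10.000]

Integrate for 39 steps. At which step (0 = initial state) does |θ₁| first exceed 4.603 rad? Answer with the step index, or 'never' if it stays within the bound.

apply F[0]=+10.000 → step 1: x=0.002, v=0.226, θ₁=0.072, ω₁=-0.436, θ₂=-0.028, ω₂=-0.182, θ₃=-0.049, ω₃=-0.011
apply F[1]=+10.000 → step 2: x=0.009, v=0.457, θ₁=0.058, ω₁=-0.905, θ₂=-0.033, ω₂=-0.353, θ₃=-0.049, ω₃=-0.020
apply F[2]=+10.000 → step 3: x=0.021, v=0.696, θ₁=0.035, ω₁=-1.441, θ₂=-0.042, ω₂=-0.499, θ₃=-0.050, ω₃=-0.025
apply F[3]=+10.000 → step 4: x=0.037, v=0.948, θ₁=0.000, ω₁=-2.081, θ₂=-0.053, ω₂=-0.605, θ₃=-0.050, ω₃=-0.026
apply F[4]=+10.000 → step 5: x=0.059, v=1.215, θ₁=-0.049, ω₁=-2.851, θ₂=-0.066, ω₂=-0.657, θ₃=-0.051, ω₃=-0.024
apply F[5]=+10.000 → step 6: x=0.086, v=1.492, θ₁=-0.115, ω₁=-3.739, θ₂=-0.079, ω₂=-0.656, θ₃=-0.051, ω₃=-0.019
apply F[6]=-10.000 → step 7: x=0.113, v=1.279, θ₁=-0.185, ω₁=-3.281, θ₂=-0.091, ω₂=-0.580, θ₃=-0.052, ω₃=-0.008
apply F[7]=-10.000 → step 8: x=0.137, v=1.093, θ₁=-0.248, ω₁=-3.042, θ₂=-0.101, ω₂=-0.420, θ₃=-0.052, ω₃=0.008
apply F[8]=-10.000 → step 9: x=0.157, v=0.929, θ₁=-0.308, ω₁=-2.989, θ₂=-0.108, ω₂=-0.186, θ₃=-0.051, ω₃=0.028
apply F[9]=-10.000 → step 10: x=0.174, v=0.778, θ₁=-0.368, ω₁=-3.079, θ₂=-0.109, ω₂=0.109, θ₃=-0.050, ω₃=0.047
apply F[10]=-10.000 → step 11: x=0.188, v=0.633, θ₁=-0.431, ω₁=-3.267, θ₂=-0.103, ω₂=0.451, θ₃=-0.049, ω₃=0.064
apply F[11]=-10.000 → step 12: x=0.200, v=0.487, θ₁=-0.499, ω₁=-3.510, θ₂=-0.090, ω₂=0.820, θ₃=-0.048, ω₃=0.076
apply F[12]=-10.000 → step 13: x=0.208, v=0.333, θ₁=-0.572, ω₁=-3.768, θ₂=-0.070, ω₂=1.196, θ₃=-0.046, ω₃=0.083
apply F[13]=-10.000 → step 14: x=0.213, v=0.169, θ₁=-0.650, ω₁=-4.012, θ₂=-0.043, ω₂=1.561, θ₃=-0.045, ω₃=0.084
apply F[14]=-10.000 → step 15: x=0.214, v=-0.007, θ₁=-0.732, ω₁=-4.227, θ₂=-0.008, ω₂=1.903, θ₃=-0.043, ω₃=0.083
apply F[15]=-10.000 → step 16: x=0.212, v=-0.193, θ₁=-0.819, ω₁=-4.412, θ₂=0.033, ω₂=2.219, θ₃=-0.041, ω₃=0.080
apply F[16]=-10.000 → step 17: x=0.207, v=-0.387, θ₁=-0.908, ω₁=-4.569, θ₂=0.081, ω₂=2.505, θ₃=-0.040, ω₃=0.077
apply F[17]=-10.000 → step 18: x=0.197, v=-0.589, θ₁=-1.001, ω₁=-4.707, θ₂=0.133, ω₂=2.765, θ₃=-0.038, ω₃=0.077
apply F[18]=-10.000 → step 19: x=0.183, v=-0.796, θ₁=-1.097, ω₁=-4.834, θ₂=0.191, ω₂=3.001, θ₃=-0.037, ω₃=0.081
apply F[19]=-10.000 → step 20: x=0.165, v=-1.006, θ₁=-1.195, ω₁=-4.960, θ₂=0.253, ω₂=3.215, θ₃=-0.035, ω₃=0.090
apply F[20]=-10.000 → step 21: x=0.143, v=-1.219, θ₁=-1.295, ω₁=-5.097, θ₂=0.320, ω₂=3.408, θ₃=-0.033, ω₃=0.107
apply F[21]=-10.000 → step 22: x=0.116, v=-1.434, θ₁=-1.399, ω₁=-5.256, θ₂=0.390, ω₂=3.579, θ₃=-0.031, ω₃=0.132
apply F[22]=-10.000 → step 23: x=0.085, v=-1.651, θ₁=-1.506, ω₁=-5.455, θ₂=0.463, ω₂=3.724, θ₃=-0.028, ω₃=0.166
apply F[23]=-10.000 → step 24: x=0.050, v=-1.872, θ₁=-1.617, ω₁=-5.720, θ₂=0.538, ω₂=3.834, θ₃=-0.024, ω₃=0.210
apply F[24]=-10.000 → step 25: x=0.011, v=-2.102, θ₁=-1.735, ω₁=-6.092, θ₂=0.616, ω₂=3.895, θ₃=-0.019, ω₃=0.260
apply F[25]=-10.000 → step 26: x=-0.034, v=-2.353, θ₁=-1.862, ω₁=-6.633, θ₂=0.694, ω₂=3.888, θ₃=-0.014, ω₃=0.308
apply F[26]=-10.000 → step 27: x=-0.084, v=-2.649, θ₁=-2.002, ω₁=-7.435, θ₂=0.771, ω₂=3.802, θ₃=-0.007, ω₃=0.331
apply F[27]=-10.000 → step 28: x=-0.141, v=-3.033, θ₁=-2.162, ω₁=-8.583, θ₂=0.845, ω₂=3.692, θ₃=-0.001, ω₃=0.282
apply F[28]=-10.000 → step 29: x=-0.206, v=-3.549, θ₁=-2.348, ω₁=-10.020, θ₂=0.920, ω₂=3.806, θ₃=0.003, ω₃=0.089
apply F[29]=-10.000 → step 30: x=-0.283, v=-4.163, θ₁=-2.562, ω₁=-11.349, θ₂=1.002, ω₂=4.622, θ₃=0.002, ω₃=-0.257
apply F[30]=-10.000 → step 31: x=-0.372, v=-4.720, θ₁=-2.798, ω₁=-12.264, θ₂=1.111, ω₂=6.302, θ₃=-0.007, ω₃=-0.580
apply F[31]=-10.000 → step 32: x=-0.471, v=-5.120, θ₁=-3.053, ω₁=-13.266, θ₂=1.258, ω₂=8.559, θ₃=-0.020, ω₃=-0.668
apply F[32]=-10.000 → step 33: x=-0.576, v=-5.336, θ₁=-3.335, ω₁=-15.218, θ₂=1.458, ω₂=11.648, θ₃=-0.031, ω₃=-0.353
apply F[33]=-10.000 → step 34: x=-0.681, v=-5.054, θ₁=-3.676, ω₁=-19.286, θ₂=1.740, ω₂=17.158, θ₃=-0.028, ω₃=0.987
apply F[34]=-10.000 → step 35: x=-0.762, v=-2.407, θ₁=-4.106, ω₁=-21.405, θ₂=2.171, ω₂=25.145, θ₃=0.033, ω₃=5.874
apply F[35]=-10.000 → step 36: x=-0.780, v=0.170, θ₁=-4.422, ω₁=-9.789, θ₂=2.654, ω₂=22.102, θ₃=0.197, ω₃=9.781
apply F[36]=-10.000 → step 37: x=-0.771, v=0.565, θ₁=-4.531, ω₁=-1.705, θ₂=3.067, ω₂=19.538, θ₃=0.406, ω₃=10.894
apply F[37]=-10.000 → step 38: x=-0.760, v=0.462, θ₁=-4.504, ω₁=4.224, θ₂=3.445, ω₂=18.449, θ₃=0.629, ω₃=11.401
apply F[38]=-10.000 → step 39: x=-0.752, v=0.303, θ₁=-4.370, ω₁=9.012, θ₂=3.807, ω₂=17.663, θ₃=0.860, ω₃=11.673
max |θ₁| = 4.531 ≤ 4.603 over all 40 states.

Answer: never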